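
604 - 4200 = -3596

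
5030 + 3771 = 8801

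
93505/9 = 10389 + 4/9 = 10389.44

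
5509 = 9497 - 3988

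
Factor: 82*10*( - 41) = - 33620 =-  2^2*5^1*41^2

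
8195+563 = 8758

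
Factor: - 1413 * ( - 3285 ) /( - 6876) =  -2^( - 2) * 3^2*5^1 * 73^1 * 157^1*191^( - 1 ) = -515745/764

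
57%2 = 1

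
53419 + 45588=99007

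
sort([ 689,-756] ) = [ - 756, 689]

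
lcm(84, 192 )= 1344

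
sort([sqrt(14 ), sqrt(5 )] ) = [ sqrt(5), sqrt(14 )]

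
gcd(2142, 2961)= 63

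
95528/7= 13646 + 6/7 = 13646.86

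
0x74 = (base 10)116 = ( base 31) 3n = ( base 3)11022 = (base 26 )4C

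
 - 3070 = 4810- 7880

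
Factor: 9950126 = 2^1*41^1 * 121343^1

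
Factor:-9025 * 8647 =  - 5^2*19^2 * 8647^1 = -78039175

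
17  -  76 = -59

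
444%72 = 12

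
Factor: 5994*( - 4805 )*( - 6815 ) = 196279973550 = 2^1*3^4*5^2* 29^1*31^2*37^1*47^1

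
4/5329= 4/5329=0.00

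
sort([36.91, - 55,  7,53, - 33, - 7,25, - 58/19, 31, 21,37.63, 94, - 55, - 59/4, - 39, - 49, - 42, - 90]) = [ - 90, - 55, -55,- 49, - 42, - 39, - 33, - 59/4, - 7, - 58/19, 7, 21,25,31, 36.91, 37.63, 53,94 ] 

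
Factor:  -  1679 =-23^1*73^1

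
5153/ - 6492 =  - 1 + 1339/6492   =  -0.79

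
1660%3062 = 1660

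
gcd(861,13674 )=3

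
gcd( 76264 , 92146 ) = 2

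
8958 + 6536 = 15494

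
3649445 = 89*41005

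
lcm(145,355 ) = 10295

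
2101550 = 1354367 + 747183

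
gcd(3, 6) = 3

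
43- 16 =27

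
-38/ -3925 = 38/3925  =  0.01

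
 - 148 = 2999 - 3147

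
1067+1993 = 3060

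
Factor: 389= 389^1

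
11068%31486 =11068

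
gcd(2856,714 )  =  714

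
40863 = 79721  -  38858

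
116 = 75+41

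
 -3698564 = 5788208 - 9486772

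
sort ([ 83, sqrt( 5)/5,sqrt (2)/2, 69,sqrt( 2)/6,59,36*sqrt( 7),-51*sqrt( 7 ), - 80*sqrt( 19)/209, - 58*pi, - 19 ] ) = [ - 58*pi, - 51 *sqrt ( 7), - 19, - 80*sqrt( 19) /209, sqrt( 2)/6, sqrt( 5 ) /5,sqrt( 2)/2 , 59,69,83,36*sqrt (7)] 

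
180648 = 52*3474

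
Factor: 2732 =2^2*683^1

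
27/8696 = 27/8696 = 0.00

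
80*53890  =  4311200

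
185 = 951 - 766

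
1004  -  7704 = -6700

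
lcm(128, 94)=6016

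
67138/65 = 67138/65 = 1032.89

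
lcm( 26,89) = 2314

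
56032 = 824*68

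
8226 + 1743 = 9969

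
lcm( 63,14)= 126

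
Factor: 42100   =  2^2*5^2*421^1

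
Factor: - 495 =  - 3^2*5^1 * 11^1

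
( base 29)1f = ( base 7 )62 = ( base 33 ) 1B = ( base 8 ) 54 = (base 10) 44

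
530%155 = 65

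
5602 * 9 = 50418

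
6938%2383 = 2172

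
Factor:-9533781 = - 3^4*117701^1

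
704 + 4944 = 5648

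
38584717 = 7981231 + 30603486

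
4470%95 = 5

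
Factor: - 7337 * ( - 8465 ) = 5^1*11^1*23^1*29^1*1693^1 = 62107705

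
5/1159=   5/1159 = 0.00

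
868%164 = 48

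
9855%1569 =441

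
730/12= 365/6 = 60.83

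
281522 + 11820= 293342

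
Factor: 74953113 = 3^1*23^1*1086277^1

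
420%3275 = 420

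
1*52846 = 52846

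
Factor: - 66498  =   - 2^1*3^1*11083^1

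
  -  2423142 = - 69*35118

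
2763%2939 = 2763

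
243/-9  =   - 27 + 0/1 = - 27.00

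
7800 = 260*30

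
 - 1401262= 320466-1721728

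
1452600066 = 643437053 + 809163013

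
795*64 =50880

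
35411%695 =661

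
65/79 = 65/79 = 0.82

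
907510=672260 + 235250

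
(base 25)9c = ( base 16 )ED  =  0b11101101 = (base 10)237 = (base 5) 1422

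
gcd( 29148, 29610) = 42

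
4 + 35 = 39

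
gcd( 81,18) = 9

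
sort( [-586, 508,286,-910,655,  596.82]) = [-910,-586,286,508,  596.82,655] 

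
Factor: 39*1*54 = 2^1*3^4*13^1 = 2106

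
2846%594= 470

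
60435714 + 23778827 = 84214541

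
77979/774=100+ 193/258 = 100.75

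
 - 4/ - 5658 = 2/2829 = 0.00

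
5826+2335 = 8161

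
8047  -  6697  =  1350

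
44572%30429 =14143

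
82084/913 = 82084/913 = 89.91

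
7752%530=332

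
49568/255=194  +  98/255 =194.38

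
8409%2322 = 1443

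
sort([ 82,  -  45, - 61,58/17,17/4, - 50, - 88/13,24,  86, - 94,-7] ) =[ - 94,-61 , - 50, - 45, - 7,  -  88/13,58/17,17/4, 24  ,  82, 86]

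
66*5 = 330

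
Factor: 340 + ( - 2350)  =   - 2010 = - 2^1*3^1*5^1 * 67^1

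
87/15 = 29/5 = 5.80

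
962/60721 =962/60721 = 0.02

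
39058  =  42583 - 3525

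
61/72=61/72 = 0.85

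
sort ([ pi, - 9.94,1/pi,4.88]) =[ - 9.94,1/pi, pi,4.88]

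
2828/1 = 2828=2828.00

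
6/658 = 3/329 = 0.01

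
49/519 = 49/519 = 0.09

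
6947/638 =6947/638 = 10.89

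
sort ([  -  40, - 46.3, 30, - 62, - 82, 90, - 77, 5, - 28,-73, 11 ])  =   [ - 82, - 77, - 73, -62, - 46.3, - 40,-28, 5,11,30, 90]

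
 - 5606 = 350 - 5956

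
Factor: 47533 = 47533^1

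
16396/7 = 2342+2/7= 2342.29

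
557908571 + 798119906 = 1356028477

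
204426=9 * 22714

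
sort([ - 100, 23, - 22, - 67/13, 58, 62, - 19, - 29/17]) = [ - 100, -22,  -  19, - 67/13, - 29/17, 23, 58, 62 ]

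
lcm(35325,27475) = 247275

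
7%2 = 1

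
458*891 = 408078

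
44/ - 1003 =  - 44/1003 = - 0.04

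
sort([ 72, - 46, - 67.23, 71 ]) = [ - 67.23, - 46, 71, 72 ]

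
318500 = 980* 325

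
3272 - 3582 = -310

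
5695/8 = 5695/8=711.88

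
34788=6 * 5798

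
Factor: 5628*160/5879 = 2^7*3^1*5^1 * 7^1*67^1*  5879^( - 1) = 900480/5879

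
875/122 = 875/122 = 7.17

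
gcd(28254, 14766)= 6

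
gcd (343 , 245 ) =49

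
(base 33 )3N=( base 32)3q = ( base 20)62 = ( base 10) 122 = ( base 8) 172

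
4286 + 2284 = 6570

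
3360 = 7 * 480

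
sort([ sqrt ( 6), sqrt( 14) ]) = [ sqrt( 6 ),sqrt( 14) ]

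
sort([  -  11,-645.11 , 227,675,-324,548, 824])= [ - 645.11,  -  324, - 11,227,548, 675,824 ] 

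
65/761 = 65/761 = 0.09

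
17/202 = 17/202 = 0.08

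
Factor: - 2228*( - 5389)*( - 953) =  - 2^2*17^1*317^1*557^1*953^1= - 11442377476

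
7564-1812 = 5752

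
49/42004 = 49/42004 = 0.00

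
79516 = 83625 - 4109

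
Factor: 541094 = 2^1*270547^1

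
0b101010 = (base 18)26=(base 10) 42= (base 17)28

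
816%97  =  40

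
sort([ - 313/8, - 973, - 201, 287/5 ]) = [ - 973, - 201,  -  313/8,287/5] 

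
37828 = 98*386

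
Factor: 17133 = 3^1*5711^1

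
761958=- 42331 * ( - 18)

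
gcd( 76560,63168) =48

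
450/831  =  150/277  =  0.54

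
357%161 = 35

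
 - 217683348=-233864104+16180756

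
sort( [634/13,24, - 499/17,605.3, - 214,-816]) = [-816, -214  , - 499/17,24,634/13,605.3]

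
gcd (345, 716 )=1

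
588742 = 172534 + 416208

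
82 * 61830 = 5070060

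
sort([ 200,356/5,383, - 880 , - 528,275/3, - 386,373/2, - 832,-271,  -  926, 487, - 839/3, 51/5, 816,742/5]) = [ - 926, - 880, - 832, - 528, - 386, - 839/3, - 271 , 51/5, 356/5,275/3,742/5 , 373/2, 200,383, 487,816 ] 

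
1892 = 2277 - 385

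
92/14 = 6 + 4/7 = 6.57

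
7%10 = 7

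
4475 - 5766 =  - 1291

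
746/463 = 1+283/463 = 1.61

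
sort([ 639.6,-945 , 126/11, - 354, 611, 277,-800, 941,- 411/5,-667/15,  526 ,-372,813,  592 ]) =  [ - 945,-800 ,-372,-354 ,-411/5,-667/15,126/11,277, 526,592,611,639.6,813,941] 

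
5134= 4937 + 197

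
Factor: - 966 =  - 2^1*3^1*7^1*23^1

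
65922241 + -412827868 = - 346905627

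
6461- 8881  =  -2420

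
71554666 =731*97886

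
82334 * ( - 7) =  - 576338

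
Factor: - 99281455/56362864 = - 2^ (-4)*5^1 *7^1*13^1*23^1 * 41^(-1)*53^1*151^( -1 )*179^1 *569^( - 1) 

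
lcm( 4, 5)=20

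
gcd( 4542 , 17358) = 6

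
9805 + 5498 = 15303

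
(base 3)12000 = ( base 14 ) 99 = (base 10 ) 135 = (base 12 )b3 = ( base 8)207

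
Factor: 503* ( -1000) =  - 2^3  *  5^3 * 503^1 = -503000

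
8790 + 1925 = 10715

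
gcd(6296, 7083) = 787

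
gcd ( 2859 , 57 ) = 3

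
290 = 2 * 145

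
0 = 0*567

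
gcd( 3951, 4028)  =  1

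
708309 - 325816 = 382493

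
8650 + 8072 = 16722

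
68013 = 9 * 7557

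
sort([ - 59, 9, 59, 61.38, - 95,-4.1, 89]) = [-95, - 59,- 4.1, 9 , 59, 61.38, 89 ] 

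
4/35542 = 2/17771 = 0.00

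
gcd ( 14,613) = 1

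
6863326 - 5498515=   1364811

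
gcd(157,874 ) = 1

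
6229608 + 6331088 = 12560696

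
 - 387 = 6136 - 6523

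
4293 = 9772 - 5479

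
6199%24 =7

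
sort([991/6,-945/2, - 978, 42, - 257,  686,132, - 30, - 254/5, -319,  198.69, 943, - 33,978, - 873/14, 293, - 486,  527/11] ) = [ - 978, - 486 , - 945/2, - 319 , - 257, - 873/14, - 254/5, - 33, - 30, 42,  527/11,  132, 991/6, 198.69 , 293,686, 943, 978] 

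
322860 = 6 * 53810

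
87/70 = 1 + 17/70 = 1.24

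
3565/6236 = 3565/6236=0.57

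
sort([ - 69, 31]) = [ - 69,31] 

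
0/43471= 0  =  0.00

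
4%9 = 4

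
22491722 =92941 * 242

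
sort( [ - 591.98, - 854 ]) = [-854, - 591.98 ] 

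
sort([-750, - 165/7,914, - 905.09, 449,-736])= [-905.09,-750, - 736, - 165/7,449,914 ]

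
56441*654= 36912414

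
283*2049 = 579867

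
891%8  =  3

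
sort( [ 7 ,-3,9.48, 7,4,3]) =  [  -  3,3,4,7,7,9.48]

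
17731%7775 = 2181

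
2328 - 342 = 1986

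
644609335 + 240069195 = 884678530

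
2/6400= 1/3200 = 0.00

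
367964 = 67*5492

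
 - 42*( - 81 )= 3402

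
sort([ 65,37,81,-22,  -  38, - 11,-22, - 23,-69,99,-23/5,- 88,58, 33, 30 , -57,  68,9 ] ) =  [- 88, - 69,-57,-38 , - 23, - 22, - 22, - 11, - 23/5,9 , 30,33,37 , 58,65, 68, 81, 99]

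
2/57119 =2/57119 =0.00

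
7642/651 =7642/651 = 11.74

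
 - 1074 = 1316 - 2390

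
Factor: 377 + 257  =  2^1*317^1 = 634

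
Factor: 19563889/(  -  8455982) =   -  2^( - 1) * 17^1*199^1*5783^1*4227991^( - 1 )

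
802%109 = 39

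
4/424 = 1/106 = 0.01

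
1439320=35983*40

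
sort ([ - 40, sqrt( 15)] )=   [ - 40,sqrt ( 15 ) ]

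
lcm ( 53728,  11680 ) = 268640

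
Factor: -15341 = -23^2 * 29^1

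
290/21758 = 145/10879= 0.01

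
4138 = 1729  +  2409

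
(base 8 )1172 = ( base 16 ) 27A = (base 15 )2C4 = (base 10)634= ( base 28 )MI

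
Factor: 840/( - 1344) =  - 2^( - 3) * 5^1 =-5/8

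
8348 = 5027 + 3321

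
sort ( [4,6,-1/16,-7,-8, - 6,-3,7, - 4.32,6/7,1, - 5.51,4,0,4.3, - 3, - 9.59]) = [-9.59, - 8, - 7,-6, - 5.51, - 4.32, - 3, - 3, - 1/16,0, 6/7, 1, 4,4,4.3, 6,7] 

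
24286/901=26 + 860/901 = 26.95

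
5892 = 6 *982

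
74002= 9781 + 64221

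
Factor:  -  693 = -3^2*7^1* 11^1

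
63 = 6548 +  - 6485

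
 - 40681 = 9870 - 50551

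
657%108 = 9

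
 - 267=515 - 782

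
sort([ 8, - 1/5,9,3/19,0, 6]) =[ -1/5 , 0, 3/19,6 , 8, 9] 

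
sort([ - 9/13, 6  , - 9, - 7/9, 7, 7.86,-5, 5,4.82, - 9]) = [ - 9, - 9, - 5, - 7/9, -9/13,4.82, 5, 6,7, 7.86]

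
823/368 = 2  +  87/368 = 2.24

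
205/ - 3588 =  - 205/3588 = - 0.06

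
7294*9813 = 71576022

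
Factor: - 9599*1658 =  - 2^1 *29^1*331^1*829^1= - 15915142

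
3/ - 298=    - 3/298=-  0.01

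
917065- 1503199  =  -586134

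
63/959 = 9/137 = 0.07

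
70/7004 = 35/3502 = 0.01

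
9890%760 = 10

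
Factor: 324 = 2^2*3^4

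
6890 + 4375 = 11265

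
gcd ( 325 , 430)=5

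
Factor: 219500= 2^2 * 5^3 * 439^1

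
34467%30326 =4141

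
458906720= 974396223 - 515489503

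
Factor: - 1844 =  - 2^2*461^1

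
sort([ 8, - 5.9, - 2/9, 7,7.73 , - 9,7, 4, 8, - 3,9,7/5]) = [ - 9, - 5.9,-3 , - 2/9 , 7/5,  4, 7,  7,7.73,8, 8,9]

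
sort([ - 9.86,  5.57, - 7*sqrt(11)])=[ - 7* sqrt(11), - 9.86,5.57 ]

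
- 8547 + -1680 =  - 10227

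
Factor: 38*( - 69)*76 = -2^3 *3^1*19^2*23^1  =  - 199272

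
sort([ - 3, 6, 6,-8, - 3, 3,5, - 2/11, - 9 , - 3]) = [-9, - 8, -3, - 3, -3,-2/11,  3, 5, 6,6 ]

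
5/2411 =5/2411 = 0.00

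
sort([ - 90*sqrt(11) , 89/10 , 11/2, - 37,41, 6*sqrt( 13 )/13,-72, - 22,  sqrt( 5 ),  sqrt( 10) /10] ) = [ - 90*sqrt(11), - 72, - 37, - 22,sqrt( 10) /10, 6*sqrt(13 ) /13, sqrt(5),11/2,89/10, 41]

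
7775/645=1555/129 = 12.05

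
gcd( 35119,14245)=7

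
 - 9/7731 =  - 1/859 =- 0.00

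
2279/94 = 2279/94= 24.24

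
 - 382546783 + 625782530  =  243235747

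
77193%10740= 2013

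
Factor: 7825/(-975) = -3^( - 1)*13^( - 1 )*313^1=- 313/39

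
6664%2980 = 704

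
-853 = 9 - 862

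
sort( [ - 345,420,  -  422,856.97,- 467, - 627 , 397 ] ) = [ - 627,- 467, - 422, - 345,397,420,  856.97 ] 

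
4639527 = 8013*579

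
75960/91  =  834 + 66/91 = 834.73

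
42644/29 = 1470 + 14/29 = 1470.48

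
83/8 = 83/8  =  10.38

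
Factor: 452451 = 3^1*67^1* 2251^1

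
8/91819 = 8/91819 = 0.00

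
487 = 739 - 252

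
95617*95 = 9083615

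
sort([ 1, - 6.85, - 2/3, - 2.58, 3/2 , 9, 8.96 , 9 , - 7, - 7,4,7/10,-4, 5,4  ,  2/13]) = [ - 7, - 7,-6.85, - 4, - 2.58, - 2/3,2/13, 7/10, 1, 3/2,4, 4, 5,8.96 , 9, 9]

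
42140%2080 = 540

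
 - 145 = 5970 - 6115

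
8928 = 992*9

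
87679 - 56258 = 31421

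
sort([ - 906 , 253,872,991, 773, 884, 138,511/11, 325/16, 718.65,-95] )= [ - 906, - 95, 325/16, 511/11, 138, 253,718.65,773,872, 884, 991] 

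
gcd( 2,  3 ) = 1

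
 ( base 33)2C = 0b1001110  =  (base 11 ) 71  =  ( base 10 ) 78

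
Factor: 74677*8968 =2^3*19^1*53^1 *59^1*1409^1 = 669703336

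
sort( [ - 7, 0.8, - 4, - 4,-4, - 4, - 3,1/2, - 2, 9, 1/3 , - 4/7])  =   [ - 7, - 4,-4,-4,-4, - 3, - 2, - 4/7, 1/3, 1/2, 0.8,  9] 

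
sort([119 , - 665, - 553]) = [  -  665, - 553,119]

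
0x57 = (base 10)87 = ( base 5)322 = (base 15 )5c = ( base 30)2R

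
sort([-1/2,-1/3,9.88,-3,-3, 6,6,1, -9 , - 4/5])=[-9, - 3, - 3,-4/5, - 1/2, - 1/3, 1 , 6,6,9.88 ]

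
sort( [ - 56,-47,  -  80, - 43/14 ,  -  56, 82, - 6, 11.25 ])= [-80,-56,  -  56, - 47, - 6, - 43/14,11.25  ,  82 ]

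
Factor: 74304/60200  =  216/175 = 2^3 * 3^3*5^ ( - 2 )*7^( - 1 ) 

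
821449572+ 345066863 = 1166516435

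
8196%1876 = 692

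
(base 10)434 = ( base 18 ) 162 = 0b110110010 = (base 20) 11e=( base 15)1de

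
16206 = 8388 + 7818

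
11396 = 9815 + 1581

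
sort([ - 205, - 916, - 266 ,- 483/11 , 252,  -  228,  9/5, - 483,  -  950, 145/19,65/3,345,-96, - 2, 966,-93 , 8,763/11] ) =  [-950,  -  916, - 483,-266,-228, -205,-96, - 93, - 483/11, - 2,9/5,145/19, 8, 65/3, 763/11,252,345 , 966 ] 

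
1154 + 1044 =2198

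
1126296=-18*( - 62572 ) 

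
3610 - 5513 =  - 1903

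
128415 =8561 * 15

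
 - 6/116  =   - 1 + 55/58 = -  0.05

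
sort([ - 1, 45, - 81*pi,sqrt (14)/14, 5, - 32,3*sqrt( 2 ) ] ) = [ - 81*pi, - 32 , - 1,sqrt( 14 )/14,3*sqrt( 2 ),5, 45 ] 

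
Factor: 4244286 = 2^1*3^1*229^1*3089^1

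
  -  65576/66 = -994 + 14/33 = - 993.58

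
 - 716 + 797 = 81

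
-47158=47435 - 94593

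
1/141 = 1/141 = 0.01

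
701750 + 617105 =1318855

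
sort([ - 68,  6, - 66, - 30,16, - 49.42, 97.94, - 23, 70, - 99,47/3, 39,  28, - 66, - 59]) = [ - 99 , -68, - 66, - 66,-59, - 49.42, - 30,-23,6, 47/3,  16,28,39,70, 97.94 ]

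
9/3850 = 9/3850 = 0.00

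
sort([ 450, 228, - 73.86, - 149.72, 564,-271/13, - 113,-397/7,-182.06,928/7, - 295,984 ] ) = [ - 295 ,  -  182.06, -149.72, - 113,-73.86, - 397/7, - 271/13, 928/7, 228,450, 564 , 984]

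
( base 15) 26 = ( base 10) 36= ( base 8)44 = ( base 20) 1G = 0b100100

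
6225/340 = 18+ 21/68 = 18.31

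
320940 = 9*35660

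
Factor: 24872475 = 3^1*5^2*541^1*613^1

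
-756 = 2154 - 2910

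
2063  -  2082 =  - 19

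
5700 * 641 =3653700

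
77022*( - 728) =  - 56072016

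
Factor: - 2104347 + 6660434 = 179^1*25453^1 = 4556087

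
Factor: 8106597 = 3^2*19^1*47407^1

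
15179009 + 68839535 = 84018544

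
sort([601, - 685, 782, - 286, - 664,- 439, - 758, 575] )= [-758, - 685,  -  664, - 439,-286,575 , 601, 782 ]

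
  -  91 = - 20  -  71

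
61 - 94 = -33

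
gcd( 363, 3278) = 11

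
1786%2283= 1786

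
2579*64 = 165056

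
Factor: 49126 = 2^1*7^1 * 11^2*29^1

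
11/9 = 1 + 2/9 = 1.22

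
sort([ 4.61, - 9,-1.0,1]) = [- 9,-1.0, 1, 4.61]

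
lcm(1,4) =4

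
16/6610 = 8/3305 = 0.00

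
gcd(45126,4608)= 18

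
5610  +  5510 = 11120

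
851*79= 67229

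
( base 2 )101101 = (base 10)45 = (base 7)63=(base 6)113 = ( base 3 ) 1200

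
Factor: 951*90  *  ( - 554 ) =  - 47416860 = - 2^2*3^3*5^1 *277^1 * 317^1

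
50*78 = 3900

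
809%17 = 10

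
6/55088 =3/27544 =0.00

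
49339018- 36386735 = 12952283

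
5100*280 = 1428000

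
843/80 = 10 + 43/80  =  10.54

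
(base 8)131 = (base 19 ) 4d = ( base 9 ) 108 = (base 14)65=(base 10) 89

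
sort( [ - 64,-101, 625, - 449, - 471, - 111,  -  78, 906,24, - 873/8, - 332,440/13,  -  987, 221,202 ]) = [-987, - 471, - 449, - 332,  -  111 , - 873/8,  -  101,  -  78, - 64, 24, 440/13,202,221,625,906]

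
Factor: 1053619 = 7^1*150517^1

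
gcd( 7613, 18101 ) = 23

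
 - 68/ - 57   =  1+11/57   =  1.19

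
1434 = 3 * 478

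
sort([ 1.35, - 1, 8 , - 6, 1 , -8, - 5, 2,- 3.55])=[ - 8, - 6, - 5,-3.55, - 1, 1,1.35, 2,8]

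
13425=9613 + 3812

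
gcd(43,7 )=1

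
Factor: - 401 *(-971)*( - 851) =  - 23^1 * 37^1*401^1*971^1 = - 331354721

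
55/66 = 5/6 = 0.83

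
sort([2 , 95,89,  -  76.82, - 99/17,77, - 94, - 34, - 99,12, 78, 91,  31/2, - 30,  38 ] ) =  [  -  99, - 94, - 76.82, - 34 , - 30, - 99/17, 2,12,31/2,38, 77, 78,89, 91, 95]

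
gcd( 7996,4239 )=1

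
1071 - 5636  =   - 4565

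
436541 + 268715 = 705256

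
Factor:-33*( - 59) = 1947 = 3^1*11^1*59^1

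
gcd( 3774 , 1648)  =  2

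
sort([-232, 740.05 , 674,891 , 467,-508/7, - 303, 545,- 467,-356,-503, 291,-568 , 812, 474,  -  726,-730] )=[ - 730, - 726,- 568, - 503, - 467,- 356, - 303,-232, - 508/7, 291, 467, 474,545,674,  740.05 , 812, 891] 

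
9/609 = 3/203=0.01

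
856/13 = 65 + 11/13 = 65.85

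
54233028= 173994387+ - 119761359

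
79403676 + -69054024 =10349652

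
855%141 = 9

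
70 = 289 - 219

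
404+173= 577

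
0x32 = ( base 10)50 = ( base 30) 1K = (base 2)110010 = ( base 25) 20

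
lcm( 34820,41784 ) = 208920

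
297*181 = 53757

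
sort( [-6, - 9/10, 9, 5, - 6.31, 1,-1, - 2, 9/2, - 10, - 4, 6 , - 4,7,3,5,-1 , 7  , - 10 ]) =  [ - 10,- 10, - 6.31, - 6, - 4, - 4, - 2, - 1, -1, - 9/10,  1, 3,9/2 , 5, 5,6,7,  7,9 ] 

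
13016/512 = 1627/64 =25.42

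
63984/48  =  1333 = 1333.00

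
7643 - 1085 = 6558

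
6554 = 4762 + 1792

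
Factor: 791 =7^1*113^1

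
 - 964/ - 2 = 482+0/1= 482.00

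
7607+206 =7813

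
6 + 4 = 10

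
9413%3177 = 3059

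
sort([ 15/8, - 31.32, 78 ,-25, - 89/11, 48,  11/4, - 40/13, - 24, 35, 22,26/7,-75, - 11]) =[ - 75, - 31.32, - 25, - 24, - 11, - 89/11, - 40/13,15/8 , 11/4,26/7,22  ,  35,48, 78] 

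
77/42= 1+ 5/6 = 1.83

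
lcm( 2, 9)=18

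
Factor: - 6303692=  - 2^2*89^1*17707^1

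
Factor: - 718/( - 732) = 359/366 = 2^( - 1)*3^( - 1) *61^( - 1)* 359^1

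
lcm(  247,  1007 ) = 13091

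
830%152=70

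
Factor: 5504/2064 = 2^3*3^( - 1)= 8/3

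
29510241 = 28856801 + 653440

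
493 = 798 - 305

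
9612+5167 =14779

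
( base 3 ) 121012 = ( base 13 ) 278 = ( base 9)535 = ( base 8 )665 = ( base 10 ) 437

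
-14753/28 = -14753/28= - 526.89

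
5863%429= 286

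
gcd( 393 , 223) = 1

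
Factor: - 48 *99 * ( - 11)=52272 = 2^4 * 3^3 * 11^2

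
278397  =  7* 39771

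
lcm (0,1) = 0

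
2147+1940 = 4087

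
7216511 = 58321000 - 51104489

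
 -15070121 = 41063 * ( -367 ) 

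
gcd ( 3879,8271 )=9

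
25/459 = 25/459  =  0.05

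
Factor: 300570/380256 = 215/272=2^ ( - 4 )*5^1* 17^( - 1) * 43^1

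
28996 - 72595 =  - 43599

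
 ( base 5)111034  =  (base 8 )7466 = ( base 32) 3pm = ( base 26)5JK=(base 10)3894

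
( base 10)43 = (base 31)1C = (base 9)47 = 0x2b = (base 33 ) 1A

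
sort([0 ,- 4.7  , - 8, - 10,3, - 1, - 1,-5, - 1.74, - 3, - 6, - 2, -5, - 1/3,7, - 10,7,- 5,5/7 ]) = [ - 10, - 10,-8, - 6 ,-5 , - 5, - 5, - 4.7, - 3, - 2, - 1.74 , - 1, - 1,  -  1/3,0,5/7,3,7, 7 ] 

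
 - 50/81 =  - 50/81 = - 0.62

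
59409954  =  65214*911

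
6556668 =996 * 6583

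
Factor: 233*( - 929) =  - 216457  =  - 233^1*929^1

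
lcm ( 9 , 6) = 18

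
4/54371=4/54371 = 0.00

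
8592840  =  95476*90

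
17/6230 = 17/6230 = 0.00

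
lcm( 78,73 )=5694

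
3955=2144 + 1811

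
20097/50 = 401 + 47/50 = 401.94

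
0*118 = 0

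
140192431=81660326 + 58532105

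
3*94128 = 282384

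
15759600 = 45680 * 345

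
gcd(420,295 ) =5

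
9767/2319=9767/2319 = 4.21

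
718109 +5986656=6704765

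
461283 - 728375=-267092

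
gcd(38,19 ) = 19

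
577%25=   2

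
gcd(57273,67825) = 1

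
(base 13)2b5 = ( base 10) 486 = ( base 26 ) ii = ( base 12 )346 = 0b111100110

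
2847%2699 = 148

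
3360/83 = 3360/83 = 40.48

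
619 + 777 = 1396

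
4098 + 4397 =8495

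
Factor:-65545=-5^1 *13109^1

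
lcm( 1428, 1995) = 135660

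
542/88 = 6 + 7/44 = 6.16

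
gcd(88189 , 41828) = 1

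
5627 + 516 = 6143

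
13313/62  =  13313/62= 214.73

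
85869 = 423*203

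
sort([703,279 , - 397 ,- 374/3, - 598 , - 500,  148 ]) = [ - 598,  -  500, - 397, - 374/3, 148,279,  703]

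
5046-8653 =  - 3607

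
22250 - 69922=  - 47672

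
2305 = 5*461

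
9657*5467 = 52794819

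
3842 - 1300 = 2542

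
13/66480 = 13/66480 = 0.00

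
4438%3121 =1317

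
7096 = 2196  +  4900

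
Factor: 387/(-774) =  - 2^(-1)  =  -1/2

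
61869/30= 20623/10 = 2062.30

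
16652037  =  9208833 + 7443204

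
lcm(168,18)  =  504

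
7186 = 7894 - 708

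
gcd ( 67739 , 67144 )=7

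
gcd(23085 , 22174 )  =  1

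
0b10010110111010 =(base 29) BE1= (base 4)2112322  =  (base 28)C8Q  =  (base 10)9658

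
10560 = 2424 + 8136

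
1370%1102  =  268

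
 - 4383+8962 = 4579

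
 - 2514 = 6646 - 9160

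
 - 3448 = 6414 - 9862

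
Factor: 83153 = 7^2*1697^1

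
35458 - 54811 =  - 19353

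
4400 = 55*80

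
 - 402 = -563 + 161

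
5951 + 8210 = 14161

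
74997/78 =1923/2= 961.50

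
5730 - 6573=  - 843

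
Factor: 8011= 8011^1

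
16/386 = 8/193 =0.04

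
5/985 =1/197 = 0.01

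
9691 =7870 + 1821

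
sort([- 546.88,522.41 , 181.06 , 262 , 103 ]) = [  -  546.88,103, 181.06 , 262,  522.41 ] 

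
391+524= 915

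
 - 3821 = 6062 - 9883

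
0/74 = 0= 0.00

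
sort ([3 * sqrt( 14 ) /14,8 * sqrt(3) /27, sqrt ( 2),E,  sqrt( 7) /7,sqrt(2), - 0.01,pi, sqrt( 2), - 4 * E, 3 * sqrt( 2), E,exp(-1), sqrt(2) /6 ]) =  [ - 4 * E, - 0.01, sqrt(2) /6,exp(-1), sqrt( 7 ) /7, 8*sqrt( 3) /27,3 * sqrt(14 ) /14, sqrt ( 2),sqrt( 2),sqrt(2), E , E,pi,3 * sqrt ( 2) ] 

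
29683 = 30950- 1267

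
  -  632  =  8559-9191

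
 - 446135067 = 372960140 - 819095207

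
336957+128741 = 465698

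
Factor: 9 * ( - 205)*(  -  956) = 2^2 * 3^2*5^1*41^1*239^1= 1763820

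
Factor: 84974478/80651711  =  2^1*3^1*7^( - 1 )*89^ (-1) * 107^2*1237^1*129457^ (-1 )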